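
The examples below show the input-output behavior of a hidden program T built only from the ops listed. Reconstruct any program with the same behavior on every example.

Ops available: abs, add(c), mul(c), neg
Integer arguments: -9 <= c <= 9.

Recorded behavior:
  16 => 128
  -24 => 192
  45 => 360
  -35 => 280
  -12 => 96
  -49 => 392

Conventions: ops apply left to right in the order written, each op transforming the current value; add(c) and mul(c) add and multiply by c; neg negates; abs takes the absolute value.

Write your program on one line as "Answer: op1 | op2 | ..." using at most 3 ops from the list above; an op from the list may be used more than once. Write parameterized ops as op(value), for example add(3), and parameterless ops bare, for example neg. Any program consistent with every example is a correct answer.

abs | mul(-8) | abs

Check, running the answer program on each example:
  16 -> 16 -> -128 -> 128
  -24 -> 24 -> -192 -> 192
  45 -> 45 -> -360 -> 360
  -35 -> 35 -> -280 -> 280
  -12 -> 12 -> -96 -> 96
  -49 -> 49 -> -392 -> 392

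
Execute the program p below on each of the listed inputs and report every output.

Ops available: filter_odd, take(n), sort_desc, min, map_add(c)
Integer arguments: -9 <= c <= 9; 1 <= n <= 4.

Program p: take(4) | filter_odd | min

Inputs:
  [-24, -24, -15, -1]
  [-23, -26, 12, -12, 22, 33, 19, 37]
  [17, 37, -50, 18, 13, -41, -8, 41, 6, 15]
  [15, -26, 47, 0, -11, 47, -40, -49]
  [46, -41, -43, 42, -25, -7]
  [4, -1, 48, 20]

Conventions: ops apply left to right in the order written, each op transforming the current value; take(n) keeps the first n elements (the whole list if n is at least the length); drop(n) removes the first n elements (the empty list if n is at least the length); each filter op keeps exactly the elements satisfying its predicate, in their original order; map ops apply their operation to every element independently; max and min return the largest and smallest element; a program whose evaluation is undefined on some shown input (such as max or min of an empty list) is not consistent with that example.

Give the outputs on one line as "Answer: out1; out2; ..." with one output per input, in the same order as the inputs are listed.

Execution, op by op:
  [-24, -24, -15, -1] -> [-24, -24, -15, -1] -> [-15, -1] -> -15
  [-23, -26, 12, -12, 22, 33, 19, 37] -> [-23, -26, 12, -12] -> [-23] -> -23
  [17, 37, -50, 18, 13, -41, -8, 41, 6, 15] -> [17, 37, -50, 18] -> [17, 37] -> 17
  [15, -26, 47, 0, -11, 47, -40, -49] -> [15, -26, 47, 0] -> [15, 47] -> 15
  [46, -41, -43, 42, -25, -7] -> [46, -41, -43, 42] -> [-41, -43] -> -43
  [4, -1, 48, 20] -> [4, -1, 48, 20] -> [-1] -> -1

-15; -23; 17; 15; -43; -1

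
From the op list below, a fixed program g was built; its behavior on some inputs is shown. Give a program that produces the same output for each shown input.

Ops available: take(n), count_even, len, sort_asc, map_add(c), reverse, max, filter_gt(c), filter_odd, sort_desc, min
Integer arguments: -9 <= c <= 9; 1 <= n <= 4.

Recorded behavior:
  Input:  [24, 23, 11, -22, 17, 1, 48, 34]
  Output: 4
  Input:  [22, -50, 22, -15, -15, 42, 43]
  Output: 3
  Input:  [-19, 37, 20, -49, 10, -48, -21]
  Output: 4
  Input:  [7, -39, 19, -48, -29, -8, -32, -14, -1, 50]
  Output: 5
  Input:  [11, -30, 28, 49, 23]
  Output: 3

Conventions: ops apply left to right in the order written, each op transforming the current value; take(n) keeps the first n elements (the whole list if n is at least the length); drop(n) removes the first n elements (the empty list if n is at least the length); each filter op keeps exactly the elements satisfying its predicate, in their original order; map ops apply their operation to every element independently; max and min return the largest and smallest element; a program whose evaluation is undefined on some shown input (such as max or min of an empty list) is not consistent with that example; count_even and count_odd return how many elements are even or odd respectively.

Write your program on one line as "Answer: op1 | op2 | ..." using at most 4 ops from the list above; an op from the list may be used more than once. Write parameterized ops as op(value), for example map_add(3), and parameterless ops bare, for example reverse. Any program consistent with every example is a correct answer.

filter_odd | sort_desc | len

Check, running the answer program on each example:
  [24, 23, 11, -22, 17, 1, 48, 34] -> [23, 11, 17, 1] -> [23, 17, 11, 1] -> 4
  [22, -50, 22, -15, -15, 42, 43] -> [-15, -15, 43] -> [43, -15, -15] -> 3
  [-19, 37, 20, -49, 10, -48, -21] -> [-19, 37, -49, -21] -> [37, -19, -21, -49] -> 4
  [7, -39, 19, -48, -29, -8, -32, -14, -1, 50] -> [7, -39, 19, -29, -1] -> [19, 7, -1, -29, -39] -> 5
  [11, -30, 28, 49, 23] -> [11, 49, 23] -> [49, 23, 11] -> 3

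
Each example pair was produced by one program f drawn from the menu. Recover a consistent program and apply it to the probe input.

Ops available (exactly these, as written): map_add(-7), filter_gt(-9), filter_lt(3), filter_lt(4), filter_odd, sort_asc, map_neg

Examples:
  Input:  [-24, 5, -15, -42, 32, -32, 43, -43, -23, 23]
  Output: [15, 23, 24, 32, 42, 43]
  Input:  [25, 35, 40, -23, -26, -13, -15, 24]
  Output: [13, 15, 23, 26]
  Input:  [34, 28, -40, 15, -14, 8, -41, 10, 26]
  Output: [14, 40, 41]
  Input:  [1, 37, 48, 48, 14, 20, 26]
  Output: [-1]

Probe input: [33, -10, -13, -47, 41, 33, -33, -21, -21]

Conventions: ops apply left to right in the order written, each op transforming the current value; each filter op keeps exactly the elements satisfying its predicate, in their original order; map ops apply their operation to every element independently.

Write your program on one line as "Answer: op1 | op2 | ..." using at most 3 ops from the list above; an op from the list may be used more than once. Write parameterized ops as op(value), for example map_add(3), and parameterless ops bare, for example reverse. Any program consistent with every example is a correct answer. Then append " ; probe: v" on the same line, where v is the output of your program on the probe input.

filter_lt(4) | map_neg | sort_asc ; probe: [10, 13, 21, 21, 33, 47]

Check, running the answer program on each example:
  [-24, 5, -15, -42, 32, -32, 43, -43, -23, 23] -> [-24, -15, -42, -32, -43, -23] -> [24, 15, 42, 32, 43, 23] -> [15, 23, 24, 32, 42, 43]
  [25, 35, 40, -23, -26, -13, -15, 24] -> [-23, -26, -13, -15] -> [23, 26, 13, 15] -> [13, 15, 23, 26]
  [34, 28, -40, 15, -14, 8, -41, 10, 26] -> [-40, -14, -41] -> [40, 14, 41] -> [14, 40, 41]
  [1, 37, 48, 48, 14, 20, 26] -> [1] -> [-1] -> [-1]
  probe: [33, -10, -13, -47, 41, 33, -33, -21, -21] -> [-10, -13, -47, -33, -21, -21] -> [10, 13, 47, 33, 21, 21] -> [10, 13, 21, 21, 33, 47]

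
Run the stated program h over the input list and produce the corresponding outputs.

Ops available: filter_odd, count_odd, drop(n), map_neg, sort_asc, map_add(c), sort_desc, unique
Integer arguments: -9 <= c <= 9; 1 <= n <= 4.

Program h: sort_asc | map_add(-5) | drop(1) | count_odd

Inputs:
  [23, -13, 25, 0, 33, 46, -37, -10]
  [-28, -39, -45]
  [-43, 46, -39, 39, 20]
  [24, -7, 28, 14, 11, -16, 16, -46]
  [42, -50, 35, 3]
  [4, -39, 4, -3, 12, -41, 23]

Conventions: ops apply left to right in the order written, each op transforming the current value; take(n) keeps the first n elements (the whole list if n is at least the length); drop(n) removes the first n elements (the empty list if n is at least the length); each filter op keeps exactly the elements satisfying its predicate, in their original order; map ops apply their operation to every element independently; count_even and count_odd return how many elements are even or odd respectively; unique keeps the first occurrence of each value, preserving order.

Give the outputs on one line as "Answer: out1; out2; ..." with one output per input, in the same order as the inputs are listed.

Execution, op by op:
  [23, -13, 25, 0, 33, 46, -37, -10] -> [-37, -13, -10, 0, 23, 25, 33, 46] -> [-42, -18, -15, -5, 18, 20, 28, 41] -> [-18, -15, -5, 18, 20, 28, 41] -> 3
  [-28, -39, -45] -> [-45, -39, -28] -> [-50, -44, -33] -> [-44, -33] -> 1
  [-43, 46, -39, 39, 20] -> [-43, -39, 20, 39, 46] -> [-48, -44, 15, 34, 41] -> [-44, 15, 34, 41] -> 2
  [24, -7, 28, 14, 11, -16, 16, -46] -> [-46, -16, -7, 11, 14, 16, 24, 28] -> [-51, -21, -12, 6, 9, 11, 19, 23] -> [-21, -12, 6, 9, 11, 19, 23] -> 5
  [42, -50, 35, 3] -> [-50, 3, 35, 42] -> [-55, -2, 30, 37] -> [-2, 30, 37] -> 1
  [4, -39, 4, -3, 12, -41, 23] -> [-41, -39, -3, 4, 4, 12, 23] -> [-46, -44, -8, -1, -1, 7, 18] -> [-44, -8, -1, -1, 7, 18] -> 3

3; 1; 2; 5; 1; 3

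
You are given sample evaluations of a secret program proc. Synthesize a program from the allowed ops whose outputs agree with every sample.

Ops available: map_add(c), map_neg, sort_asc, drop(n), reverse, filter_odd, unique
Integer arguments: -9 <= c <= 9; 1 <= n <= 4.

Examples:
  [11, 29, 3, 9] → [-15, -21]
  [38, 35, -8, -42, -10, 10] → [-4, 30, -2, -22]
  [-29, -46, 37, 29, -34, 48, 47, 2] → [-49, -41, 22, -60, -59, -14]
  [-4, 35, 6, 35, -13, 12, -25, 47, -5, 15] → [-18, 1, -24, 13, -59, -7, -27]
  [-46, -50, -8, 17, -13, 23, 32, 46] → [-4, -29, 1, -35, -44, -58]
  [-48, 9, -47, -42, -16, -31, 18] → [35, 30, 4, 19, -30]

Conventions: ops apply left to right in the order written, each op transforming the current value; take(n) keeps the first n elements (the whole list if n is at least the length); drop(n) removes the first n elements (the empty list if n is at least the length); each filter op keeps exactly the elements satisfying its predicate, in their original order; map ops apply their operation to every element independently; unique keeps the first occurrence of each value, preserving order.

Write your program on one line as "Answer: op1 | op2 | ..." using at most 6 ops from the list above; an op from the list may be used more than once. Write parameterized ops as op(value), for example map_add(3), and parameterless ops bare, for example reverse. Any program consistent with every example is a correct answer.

map_add(8) | map_add(4) | unique | map_neg | drop(2)

Check, running the answer program on each example:
  [11, 29, 3, 9] -> [19, 37, 11, 17] -> [23, 41, 15, 21] -> [23, 41, 15, 21] -> [-23, -41, -15, -21] -> [-15, -21]
  [38, 35, -8, -42, -10, 10] -> [46, 43, 0, -34, -2, 18] -> [50, 47, 4, -30, 2, 22] -> [50, 47, 4, -30, 2, 22] -> [-50, -47, -4, 30, -2, -22] -> [-4, 30, -2, -22]
  [-29, -46, 37, 29, -34, 48, 47, 2] -> [-21, -38, 45, 37, -26, 56, 55, 10] -> [-17, -34, 49, 41, -22, 60, 59, 14] -> [-17, -34, 49, 41, -22, 60, 59, 14] -> [17, 34, -49, -41, 22, -60, -59, -14] -> [-49, -41, 22, -60, -59, -14]
  [-4, 35, 6, 35, -13, 12, -25, 47, -5, 15] -> [4, 43, 14, 43, -5, 20, -17, 55, 3, 23] -> [8, 47, 18, 47, -1, 24, -13, 59, 7, 27] -> [8, 47, 18, -1, 24, -13, 59, 7, 27] -> [-8, -47, -18, 1, -24, 13, -59, -7, -27] -> [-18, 1, -24, 13, -59, -7, -27]
  [-46, -50, -8, 17, -13, 23, 32, 46] -> [-38, -42, 0, 25, -5, 31, 40, 54] -> [-34, -38, 4, 29, -1, 35, 44, 58] -> [-34, -38, 4, 29, -1, 35, 44, 58] -> [34, 38, -4, -29, 1, -35, -44, -58] -> [-4, -29, 1, -35, -44, -58]
  [-48, 9, -47, -42, -16, -31, 18] -> [-40, 17, -39, -34, -8, -23, 26] -> [-36, 21, -35, -30, -4, -19, 30] -> [-36, 21, -35, -30, -4, -19, 30] -> [36, -21, 35, 30, 4, 19, -30] -> [35, 30, 4, 19, -30]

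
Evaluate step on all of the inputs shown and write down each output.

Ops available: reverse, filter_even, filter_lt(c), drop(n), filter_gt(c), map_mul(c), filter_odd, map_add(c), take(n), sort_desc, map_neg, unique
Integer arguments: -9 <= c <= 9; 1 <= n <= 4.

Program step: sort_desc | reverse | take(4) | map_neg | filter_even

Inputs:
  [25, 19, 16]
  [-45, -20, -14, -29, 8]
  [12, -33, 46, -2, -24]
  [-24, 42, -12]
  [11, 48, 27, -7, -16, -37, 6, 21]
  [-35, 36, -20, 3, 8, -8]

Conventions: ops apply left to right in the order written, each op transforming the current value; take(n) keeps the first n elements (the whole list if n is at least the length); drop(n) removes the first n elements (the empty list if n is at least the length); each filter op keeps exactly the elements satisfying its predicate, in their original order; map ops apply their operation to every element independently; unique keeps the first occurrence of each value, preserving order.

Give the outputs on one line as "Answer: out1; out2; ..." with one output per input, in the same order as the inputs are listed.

Execution, op by op:
  [25, 19, 16] -> [25, 19, 16] -> [16, 19, 25] -> [16, 19, 25] -> [-16, -19, -25] -> [-16]
  [-45, -20, -14, -29, 8] -> [8, -14, -20, -29, -45] -> [-45, -29, -20, -14, 8] -> [-45, -29, -20, -14] -> [45, 29, 20, 14] -> [20, 14]
  [12, -33, 46, -2, -24] -> [46, 12, -2, -24, -33] -> [-33, -24, -2, 12, 46] -> [-33, -24, -2, 12] -> [33, 24, 2, -12] -> [24, 2, -12]
  [-24, 42, -12] -> [42, -12, -24] -> [-24, -12, 42] -> [-24, -12, 42] -> [24, 12, -42] -> [24, 12, -42]
  [11, 48, 27, -7, -16, -37, 6, 21] -> [48, 27, 21, 11, 6, -7, -16, -37] -> [-37, -16, -7, 6, 11, 21, 27, 48] -> [-37, -16, -7, 6] -> [37, 16, 7, -6] -> [16, -6]
  [-35, 36, -20, 3, 8, -8] -> [36, 8, 3, -8, -20, -35] -> [-35, -20, -8, 3, 8, 36] -> [-35, -20, -8, 3] -> [35, 20, 8, -3] -> [20, 8]

[-16]; [20, 14]; [24, 2, -12]; [24, 12, -42]; [16, -6]; [20, 8]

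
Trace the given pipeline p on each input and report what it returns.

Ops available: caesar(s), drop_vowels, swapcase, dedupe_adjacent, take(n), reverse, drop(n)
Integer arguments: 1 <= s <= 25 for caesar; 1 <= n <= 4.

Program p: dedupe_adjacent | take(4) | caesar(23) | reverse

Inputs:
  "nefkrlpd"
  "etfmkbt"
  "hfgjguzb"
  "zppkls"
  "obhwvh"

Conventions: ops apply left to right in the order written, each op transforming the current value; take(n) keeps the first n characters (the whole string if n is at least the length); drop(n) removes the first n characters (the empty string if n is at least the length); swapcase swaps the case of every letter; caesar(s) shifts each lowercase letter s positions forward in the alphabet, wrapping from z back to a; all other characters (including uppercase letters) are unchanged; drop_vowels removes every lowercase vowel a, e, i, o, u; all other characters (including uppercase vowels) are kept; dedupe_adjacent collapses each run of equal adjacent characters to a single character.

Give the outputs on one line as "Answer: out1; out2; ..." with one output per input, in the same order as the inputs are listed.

Execution, op by op:
  "nefkrlpd" -> "nefkrlpd" -> "nefk" -> "kbch" -> "hcbk"
  "etfmkbt" -> "etfmkbt" -> "etfm" -> "bqcj" -> "jcqb"
  "hfgjguzb" -> "hfgjguzb" -> "hfgj" -> "ecdg" -> "gdce"
  "zppkls" -> "zpkls" -> "zpkl" -> "wmhi" -> "ihmw"
  "obhwvh" -> "obhwvh" -> "obhw" -> "lyet" -> "teyl"

"hcbk"; "jcqb"; "gdce"; "ihmw"; "teyl"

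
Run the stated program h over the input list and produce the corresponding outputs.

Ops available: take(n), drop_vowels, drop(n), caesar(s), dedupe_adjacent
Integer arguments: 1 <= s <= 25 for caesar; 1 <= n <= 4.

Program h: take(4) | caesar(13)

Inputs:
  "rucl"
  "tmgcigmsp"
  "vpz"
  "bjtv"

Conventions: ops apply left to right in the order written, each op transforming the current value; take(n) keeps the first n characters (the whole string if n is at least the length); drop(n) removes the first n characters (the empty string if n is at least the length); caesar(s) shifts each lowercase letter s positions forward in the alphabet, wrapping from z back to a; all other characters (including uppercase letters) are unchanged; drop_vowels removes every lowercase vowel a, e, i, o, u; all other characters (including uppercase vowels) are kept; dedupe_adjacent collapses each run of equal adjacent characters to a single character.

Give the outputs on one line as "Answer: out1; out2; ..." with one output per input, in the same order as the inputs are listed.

"ehpy"; "gztp"; "icm"; "owgi"

Execution, op by op:
  "rucl" -> "rucl" -> "ehpy"
  "tmgcigmsp" -> "tmgc" -> "gztp"
  "vpz" -> "vpz" -> "icm"
  "bjtv" -> "bjtv" -> "owgi"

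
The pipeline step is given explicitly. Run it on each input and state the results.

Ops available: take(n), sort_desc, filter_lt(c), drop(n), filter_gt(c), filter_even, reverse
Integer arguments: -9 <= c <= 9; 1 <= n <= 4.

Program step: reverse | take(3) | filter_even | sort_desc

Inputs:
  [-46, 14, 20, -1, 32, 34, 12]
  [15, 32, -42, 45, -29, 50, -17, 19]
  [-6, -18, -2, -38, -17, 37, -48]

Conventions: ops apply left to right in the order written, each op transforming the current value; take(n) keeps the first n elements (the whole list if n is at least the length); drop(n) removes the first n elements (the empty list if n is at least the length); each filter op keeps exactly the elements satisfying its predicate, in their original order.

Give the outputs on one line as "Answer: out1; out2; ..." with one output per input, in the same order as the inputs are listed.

Execution, op by op:
  [-46, 14, 20, -1, 32, 34, 12] -> [12, 34, 32, -1, 20, 14, -46] -> [12, 34, 32] -> [12, 34, 32] -> [34, 32, 12]
  [15, 32, -42, 45, -29, 50, -17, 19] -> [19, -17, 50, -29, 45, -42, 32, 15] -> [19, -17, 50] -> [50] -> [50]
  [-6, -18, -2, -38, -17, 37, -48] -> [-48, 37, -17, -38, -2, -18, -6] -> [-48, 37, -17] -> [-48] -> [-48]

[34, 32, 12]; [50]; [-48]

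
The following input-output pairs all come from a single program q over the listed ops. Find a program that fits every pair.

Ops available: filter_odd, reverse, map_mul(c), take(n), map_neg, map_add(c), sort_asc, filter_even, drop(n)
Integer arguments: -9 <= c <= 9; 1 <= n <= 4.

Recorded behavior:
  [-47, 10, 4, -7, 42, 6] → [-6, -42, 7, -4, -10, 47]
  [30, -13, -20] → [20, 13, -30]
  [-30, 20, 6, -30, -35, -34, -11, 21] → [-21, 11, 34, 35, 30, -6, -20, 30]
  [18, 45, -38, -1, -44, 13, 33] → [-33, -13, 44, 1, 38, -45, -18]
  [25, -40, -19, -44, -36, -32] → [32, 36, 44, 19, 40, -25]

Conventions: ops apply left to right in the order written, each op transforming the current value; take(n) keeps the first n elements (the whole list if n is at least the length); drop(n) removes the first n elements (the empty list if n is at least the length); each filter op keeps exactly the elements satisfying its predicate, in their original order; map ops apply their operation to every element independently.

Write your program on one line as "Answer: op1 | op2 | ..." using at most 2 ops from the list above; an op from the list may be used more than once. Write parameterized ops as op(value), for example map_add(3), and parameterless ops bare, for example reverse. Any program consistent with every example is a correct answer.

map_neg | reverse

Check, running the answer program on each example:
  [-47, 10, 4, -7, 42, 6] -> [47, -10, -4, 7, -42, -6] -> [-6, -42, 7, -4, -10, 47]
  [30, -13, -20] -> [-30, 13, 20] -> [20, 13, -30]
  [-30, 20, 6, -30, -35, -34, -11, 21] -> [30, -20, -6, 30, 35, 34, 11, -21] -> [-21, 11, 34, 35, 30, -6, -20, 30]
  [18, 45, -38, -1, -44, 13, 33] -> [-18, -45, 38, 1, 44, -13, -33] -> [-33, -13, 44, 1, 38, -45, -18]
  [25, -40, -19, -44, -36, -32] -> [-25, 40, 19, 44, 36, 32] -> [32, 36, 44, 19, 40, -25]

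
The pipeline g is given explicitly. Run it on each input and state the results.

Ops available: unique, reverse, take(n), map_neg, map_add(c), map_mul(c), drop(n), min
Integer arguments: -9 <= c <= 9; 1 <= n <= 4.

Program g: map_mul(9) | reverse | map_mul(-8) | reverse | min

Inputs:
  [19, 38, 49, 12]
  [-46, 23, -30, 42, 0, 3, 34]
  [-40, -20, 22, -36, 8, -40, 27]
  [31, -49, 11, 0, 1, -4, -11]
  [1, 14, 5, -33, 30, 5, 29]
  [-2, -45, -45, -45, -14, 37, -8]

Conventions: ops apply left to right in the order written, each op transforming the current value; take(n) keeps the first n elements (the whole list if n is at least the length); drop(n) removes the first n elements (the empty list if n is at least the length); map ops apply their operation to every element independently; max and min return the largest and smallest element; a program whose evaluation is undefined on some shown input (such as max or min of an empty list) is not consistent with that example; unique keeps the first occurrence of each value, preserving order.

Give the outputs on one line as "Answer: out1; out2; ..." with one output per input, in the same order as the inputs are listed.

Execution, op by op:
  [19, 38, 49, 12] -> [171, 342, 441, 108] -> [108, 441, 342, 171] -> [-864, -3528, -2736, -1368] -> [-1368, -2736, -3528, -864] -> -3528
  [-46, 23, -30, 42, 0, 3, 34] -> [-414, 207, -270, 378, 0, 27, 306] -> [306, 27, 0, 378, -270, 207, -414] -> [-2448, -216, 0, -3024, 2160, -1656, 3312] -> [3312, -1656, 2160, -3024, 0, -216, -2448] -> -3024
  [-40, -20, 22, -36, 8, -40, 27] -> [-360, -180, 198, -324, 72, -360, 243] -> [243, -360, 72, -324, 198, -180, -360] -> [-1944, 2880, -576, 2592, -1584, 1440, 2880] -> [2880, 1440, -1584, 2592, -576, 2880, -1944] -> -1944
  [31, -49, 11, 0, 1, -4, -11] -> [279, -441, 99, 0, 9, -36, -99] -> [-99, -36, 9, 0, 99, -441, 279] -> [792, 288, -72, 0, -792, 3528, -2232] -> [-2232, 3528, -792, 0, -72, 288, 792] -> -2232
  [1, 14, 5, -33, 30, 5, 29] -> [9, 126, 45, -297, 270, 45, 261] -> [261, 45, 270, -297, 45, 126, 9] -> [-2088, -360, -2160, 2376, -360, -1008, -72] -> [-72, -1008, -360, 2376, -2160, -360, -2088] -> -2160
  [-2, -45, -45, -45, -14, 37, -8] -> [-18, -405, -405, -405, -126, 333, -72] -> [-72, 333, -126, -405, -405, -405, -18] -> [576, -2664, 1008, 3240, 3240, 3240, 144] -> [144, 3240, 3240, 3240, 1008, -2664, 576] -> -2664

-3528; -3024; -1944; -2232; -2160; -2664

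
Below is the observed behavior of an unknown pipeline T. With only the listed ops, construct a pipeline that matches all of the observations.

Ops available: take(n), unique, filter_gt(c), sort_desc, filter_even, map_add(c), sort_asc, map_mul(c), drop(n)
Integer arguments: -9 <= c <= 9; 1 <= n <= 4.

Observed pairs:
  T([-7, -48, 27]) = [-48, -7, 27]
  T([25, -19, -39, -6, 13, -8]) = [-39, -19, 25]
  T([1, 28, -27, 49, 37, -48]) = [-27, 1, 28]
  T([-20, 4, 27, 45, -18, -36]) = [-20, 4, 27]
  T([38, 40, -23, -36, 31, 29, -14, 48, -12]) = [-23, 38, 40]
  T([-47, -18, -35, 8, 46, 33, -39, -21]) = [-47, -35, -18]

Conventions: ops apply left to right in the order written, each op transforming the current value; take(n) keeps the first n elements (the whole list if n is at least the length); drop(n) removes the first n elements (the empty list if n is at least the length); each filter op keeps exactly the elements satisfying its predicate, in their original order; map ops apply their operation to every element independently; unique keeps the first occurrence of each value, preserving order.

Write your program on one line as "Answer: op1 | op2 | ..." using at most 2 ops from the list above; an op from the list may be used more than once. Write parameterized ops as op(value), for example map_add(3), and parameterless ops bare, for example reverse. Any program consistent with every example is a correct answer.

take(3) | sort_asc

Check, running the answer program on each example:
  [-7, -48, 27] -> [-7, -48, 27] -> [-48, -7, 27]
  [25, -19, -39, -6, 13, -8] -> [25, -19, -39] -> [-39, -19, 25]
  [1, 28, -27, 49, 37, -48] -> [1, 28, -27] -> [-27, 1, 28]
  [-20, 4, 27, 45, -18, -36] -> [-20, 4, 27] -> [-20, 4, 27]
  [38, 40, -23, -36, 31, 29, -14, 48, -12] -> [38, 40, -23] -> [-23, 38, 40]
  [-47, -18, -35, 8, 46, 33, -39, -21] -> [-47, -18, -35] -> [-47, -35, -18]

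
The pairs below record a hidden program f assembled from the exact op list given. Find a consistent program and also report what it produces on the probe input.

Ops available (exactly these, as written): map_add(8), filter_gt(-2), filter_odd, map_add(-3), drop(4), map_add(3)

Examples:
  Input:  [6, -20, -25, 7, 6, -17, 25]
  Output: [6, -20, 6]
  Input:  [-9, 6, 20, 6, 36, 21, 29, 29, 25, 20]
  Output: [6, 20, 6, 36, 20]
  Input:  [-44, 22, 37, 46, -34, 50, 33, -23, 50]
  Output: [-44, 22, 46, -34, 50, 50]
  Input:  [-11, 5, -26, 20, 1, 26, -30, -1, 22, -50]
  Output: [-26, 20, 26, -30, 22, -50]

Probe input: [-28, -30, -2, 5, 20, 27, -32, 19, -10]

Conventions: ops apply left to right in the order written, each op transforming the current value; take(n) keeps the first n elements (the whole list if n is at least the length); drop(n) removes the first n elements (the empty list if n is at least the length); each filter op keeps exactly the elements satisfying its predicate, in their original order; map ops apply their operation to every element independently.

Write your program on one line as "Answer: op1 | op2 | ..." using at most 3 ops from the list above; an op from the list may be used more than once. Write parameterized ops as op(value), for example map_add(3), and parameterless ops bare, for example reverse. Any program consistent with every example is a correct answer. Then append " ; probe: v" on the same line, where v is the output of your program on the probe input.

map_add(3) | filter_odd | map_add(-3) ; probe: [-28, -30, -2, 20, -32, -10]

Check, running the answer program on each example:
  [6, -20, -25, 7, 6, -17, 25] -> [9, -17, -22, 10, 9, -14, 28] -> [9, -17, 9] -> [6, -20, 6]
  [-9, 6, 20, 6, 36, 21, 29, 29, 25, 20] -> [-6, 9, 23, 9, 39, 24, 32, 32, 28, 23] -> [9, 23, 9, 39, 23] -> [6, 20, 6, 36, 20]
  [-44, 22, 37, 46, -34, 50, 33, -23, 50] -> [-41, 25, 40, 49, -31, 53, 36, -20, 53] -> [-41, 25, 49, -31, 53, 53] -> [-44, 22, 46, -34, 50, 50]
  [-11, 5, -26, 20, 1, 26, -30, -1, 22, -50] -> [-8, 8, -23, 23, 4, 29, -27, 2, 25, -47] -> [-23, 23, 29, -27, 25, -47] -> [-26, 20, 26, -30, 22, -50]
  probe: [-28, -30, -2, 5, 20, 27, -32, 19, -10] -> [-25, -27, 1, 8, 23, 30, -29, 22, -7] -> [-25, -27, 1, 23, -29, -7] -> [-28, -30, -2, 20, -32, -10]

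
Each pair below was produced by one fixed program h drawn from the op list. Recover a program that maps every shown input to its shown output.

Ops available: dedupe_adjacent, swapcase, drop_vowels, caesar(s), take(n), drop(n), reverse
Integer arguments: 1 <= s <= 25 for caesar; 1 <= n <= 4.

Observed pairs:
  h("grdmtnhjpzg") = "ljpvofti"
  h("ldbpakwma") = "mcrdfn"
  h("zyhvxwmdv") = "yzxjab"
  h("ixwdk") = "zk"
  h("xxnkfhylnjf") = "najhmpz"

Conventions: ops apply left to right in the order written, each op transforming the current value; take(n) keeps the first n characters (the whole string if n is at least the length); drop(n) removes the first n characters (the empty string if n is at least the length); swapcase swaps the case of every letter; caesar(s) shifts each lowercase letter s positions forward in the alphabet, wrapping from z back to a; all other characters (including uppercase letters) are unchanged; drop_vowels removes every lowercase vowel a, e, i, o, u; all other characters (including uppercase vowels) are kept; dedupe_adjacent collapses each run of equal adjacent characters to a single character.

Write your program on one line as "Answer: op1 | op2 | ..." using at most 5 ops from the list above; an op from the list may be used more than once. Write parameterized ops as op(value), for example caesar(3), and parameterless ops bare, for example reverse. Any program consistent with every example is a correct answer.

dedupe_adjacent | reverse | caesar(2) | drop(3)

Check, running the answer program on each example:
  "grdmtnhjpzg" -> "grdmtnhjpzg" -> "gzpjhntmdrg" -> "ibrljpvofti" -> "ljpvofti"
  "ldbpakwma" -> "ldbpakwma" -> "amwkapbdl" -> "coymcrdfn" -> "mcrdfn"
  "zyhvxwmdv" -> "zyhvxwmdv" -> "vdmwxvhyz" -> "xfoyzxjab" -> "yzxjab"
  "ixwdk" -> "ixwdk" -> "kdwxi" -> "mfyzk" -> "zk"
  "xxnkfhylnjf" -> "xnkfhylnjf" -> "fjnlyhfknx" -> "hlpnajhmpz" -> "najhmpz"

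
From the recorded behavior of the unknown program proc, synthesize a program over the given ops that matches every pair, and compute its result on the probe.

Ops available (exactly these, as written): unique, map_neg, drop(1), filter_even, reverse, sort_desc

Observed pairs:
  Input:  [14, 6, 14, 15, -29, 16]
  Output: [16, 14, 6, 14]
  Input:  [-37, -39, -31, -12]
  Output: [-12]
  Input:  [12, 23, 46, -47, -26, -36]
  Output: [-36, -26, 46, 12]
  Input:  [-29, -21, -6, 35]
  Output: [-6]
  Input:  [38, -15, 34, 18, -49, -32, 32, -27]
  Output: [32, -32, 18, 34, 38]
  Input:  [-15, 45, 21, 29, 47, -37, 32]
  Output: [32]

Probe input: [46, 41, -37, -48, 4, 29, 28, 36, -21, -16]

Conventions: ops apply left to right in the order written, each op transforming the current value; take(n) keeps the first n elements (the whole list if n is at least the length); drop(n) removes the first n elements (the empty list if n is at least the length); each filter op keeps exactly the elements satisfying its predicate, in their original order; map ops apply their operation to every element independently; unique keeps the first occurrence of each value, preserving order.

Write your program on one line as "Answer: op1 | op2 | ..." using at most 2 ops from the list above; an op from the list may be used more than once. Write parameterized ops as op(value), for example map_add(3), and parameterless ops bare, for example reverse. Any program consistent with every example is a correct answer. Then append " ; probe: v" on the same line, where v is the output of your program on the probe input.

reverse | filter_even ; probe: [-16, 36, 28, 4, -48, 46]

Check, running the answer program on each example:
  [14, 6, 14, 15, -29, 16] -> [16, -29, 15, 14, 6, 14] -> [16, 14, 6, 14]
  [-37, -39, -31, -12] -> [-12, -31, -39, -37] -> [-12]
  [12, 23, 46, -47, -26, -36] -> [-36, -26, -47, 46, 23, 12] -> [-36, -26, 46, 12]
  [-29, -21, -6, 35] -> [35, -6, -21, -29] -> [-6]
  [38, -15, 34, 18, -49, -32, 32, -27] -> [-27, 32, -32, -49, 18, 34, -15, 38] -> [32, -32, 18, 34, 38]
  [-15, 45, 21, 29, 47, -37, 32] -> [32, -37, 47, 29, 21, 45, -15] -> [32]
  probe: [46, 41, -37, -48, 4, 29, 28, 36, -21, -16] -> [-16, -21, 36, 28, 29, 4, -48, -37, 41, 46] -> [-16, 36, 28, 4, -48, 46]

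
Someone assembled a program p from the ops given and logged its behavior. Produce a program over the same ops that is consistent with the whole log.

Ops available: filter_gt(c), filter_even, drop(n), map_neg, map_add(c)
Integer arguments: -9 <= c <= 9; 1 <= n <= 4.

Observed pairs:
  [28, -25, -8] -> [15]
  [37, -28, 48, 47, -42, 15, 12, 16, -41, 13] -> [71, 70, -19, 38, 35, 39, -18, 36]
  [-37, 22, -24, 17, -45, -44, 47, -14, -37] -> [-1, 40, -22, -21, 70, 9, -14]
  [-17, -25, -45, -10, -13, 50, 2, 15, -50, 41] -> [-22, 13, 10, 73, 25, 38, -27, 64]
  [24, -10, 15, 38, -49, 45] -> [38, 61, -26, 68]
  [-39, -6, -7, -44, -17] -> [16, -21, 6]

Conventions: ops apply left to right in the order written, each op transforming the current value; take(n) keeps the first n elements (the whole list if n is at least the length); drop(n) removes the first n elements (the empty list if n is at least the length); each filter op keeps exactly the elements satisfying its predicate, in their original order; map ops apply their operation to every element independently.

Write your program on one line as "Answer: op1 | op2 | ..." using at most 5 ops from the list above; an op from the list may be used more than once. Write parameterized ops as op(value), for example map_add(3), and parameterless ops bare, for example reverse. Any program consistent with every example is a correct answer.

map_add(8) | drop(2) | map_add(8) | map_add(7)

Check, running the answer program on each example:
  [28, -25, -8] -> [36, -17, 0] -> [0] -> [8] -> [15]
  [37, -28, 48, 47, -42, 15, 12, 16, -41, 13] -> [45, -20, 56, 55, -34, 23, 20, 24, -33, 21] -> [56, 55, -34, 23, 20, 24, -33, 21] -> [64, 63, -26, 31, 28, 32, -25, 29] -> [71, 70, -19, 38, 35, 39, -18, 36]
  [-37, 22, -24, 17, -45, -44, 47, -14, -37] -> [-29, 30, -16, 25, -37, -36, 55, -6, -29] -> [-16, 25, -37, -36, 55, -6, -29] -> [-8, 33, -29, -28, 63, 2, -21] -> [-1, 40, -22, -21, 70, 9, -14]
  [-17, -25, -45, -10, -13, 50, 2, 15, -50, 41] -> [-9, -17, -37, -2, -5, 58, 10, 23, -42, 49] -> [-37, -2, -5, 58, 10, 23, -42, 49] -> [-29, 6, 3, 66, 18, 31, -34, 57] -> [-22, 13, 10, 73, 25, 38, -27, 64]
  [24, -10, 15, 38, -49, 45] -> [32, -2, 23, 46, -41, 53] -> [23, 46, -41, 53] -> [31, 54, -33, 61] -> [38, 61, -26, 68]
  [-39, -6, -7, -44, -17] -> [-31, 2, 1, -36, -9] -> [1, -36, -9] -> [9, -28, -1] -> [16, -21, 6]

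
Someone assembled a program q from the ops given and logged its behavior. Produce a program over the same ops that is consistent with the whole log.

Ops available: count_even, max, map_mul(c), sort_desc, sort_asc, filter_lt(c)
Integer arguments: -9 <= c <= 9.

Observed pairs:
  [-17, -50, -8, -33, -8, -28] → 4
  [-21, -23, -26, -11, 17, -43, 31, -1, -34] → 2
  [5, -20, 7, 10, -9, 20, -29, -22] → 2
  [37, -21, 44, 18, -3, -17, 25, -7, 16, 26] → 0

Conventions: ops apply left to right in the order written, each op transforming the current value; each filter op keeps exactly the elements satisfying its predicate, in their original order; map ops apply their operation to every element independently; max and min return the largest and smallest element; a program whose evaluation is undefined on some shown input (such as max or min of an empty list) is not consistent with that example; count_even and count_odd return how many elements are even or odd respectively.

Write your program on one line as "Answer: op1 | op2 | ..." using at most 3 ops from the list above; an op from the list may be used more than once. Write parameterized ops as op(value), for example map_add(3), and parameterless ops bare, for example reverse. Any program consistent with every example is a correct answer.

filter_lt(-7) | count_even

Check, running the answer program on each example:
  [-17, -50, -8, -33, -8, -28] -> [-17, -50, -8, -33, -8, -28] -> 4
  [-21, -23, -26, -11, 17, -43, 31, -1, -34] -> [-21, -23, -26, -11, -43, -34] -> 2
  [5, -20, 7, 10, -9, 20, -29, -22] -> [-20, -9, -29, -22] -> 2
  [37, -21, 44, 18, -3, -17, 25, -7, 16, 26] -> [-21, -17] -> 0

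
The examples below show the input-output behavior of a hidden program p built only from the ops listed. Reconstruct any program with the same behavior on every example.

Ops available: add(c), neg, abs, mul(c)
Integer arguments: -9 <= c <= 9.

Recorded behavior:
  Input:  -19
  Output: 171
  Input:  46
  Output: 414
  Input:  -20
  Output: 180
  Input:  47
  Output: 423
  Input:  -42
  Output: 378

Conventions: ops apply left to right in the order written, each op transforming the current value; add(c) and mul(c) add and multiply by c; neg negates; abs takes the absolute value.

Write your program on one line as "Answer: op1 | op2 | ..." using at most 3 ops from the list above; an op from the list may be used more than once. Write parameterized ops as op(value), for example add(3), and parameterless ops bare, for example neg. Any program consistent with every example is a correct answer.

mul(9) | abs

Check, running the answer program on each example:
  -19 -> -171 -> 171
  46 -> 414 -> 414
  -20 -> -180 -> 180
  47 -> 423 -> 423
  -42 -> -378 -> 378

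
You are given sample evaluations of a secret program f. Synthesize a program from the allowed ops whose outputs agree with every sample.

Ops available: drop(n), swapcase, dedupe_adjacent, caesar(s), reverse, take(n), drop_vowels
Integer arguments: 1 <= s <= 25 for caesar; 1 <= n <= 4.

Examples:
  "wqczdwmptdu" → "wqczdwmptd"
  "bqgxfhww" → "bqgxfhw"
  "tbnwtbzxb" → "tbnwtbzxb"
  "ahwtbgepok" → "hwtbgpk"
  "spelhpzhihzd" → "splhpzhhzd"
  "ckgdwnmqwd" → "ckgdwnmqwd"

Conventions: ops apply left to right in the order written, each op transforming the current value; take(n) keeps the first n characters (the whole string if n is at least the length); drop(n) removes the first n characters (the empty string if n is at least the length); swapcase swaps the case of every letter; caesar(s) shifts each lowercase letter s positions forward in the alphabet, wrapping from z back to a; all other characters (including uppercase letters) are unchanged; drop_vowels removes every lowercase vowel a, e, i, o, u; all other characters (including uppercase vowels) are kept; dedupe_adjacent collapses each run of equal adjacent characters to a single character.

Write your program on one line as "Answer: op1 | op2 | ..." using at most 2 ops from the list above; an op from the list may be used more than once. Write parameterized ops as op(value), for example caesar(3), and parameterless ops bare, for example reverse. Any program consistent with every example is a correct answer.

dedupe_adjacent | drop_vowels

Check, running the answer program on each example:
  "wqczdwmptdu" -> "wqczdwmptdu" -> "wqczdwmptd"
  "bqgxfhww" -> "bqgxfhw" -> "bqgxfhw"
  "tbnwtbzxb" -> "tbnwtbzxb" -> "tbnwtbzxb"
  "ahwtbgepok" -> "ahwtbgepok" -> "hwtbgpk"
  "spelhpzhihzd" -> "spelhpzhihzd" -> "splhpzhhzd"
  "ckgdwnmqwd" -> "ckgdwnmqwd" -> "ckgdwnmqwd"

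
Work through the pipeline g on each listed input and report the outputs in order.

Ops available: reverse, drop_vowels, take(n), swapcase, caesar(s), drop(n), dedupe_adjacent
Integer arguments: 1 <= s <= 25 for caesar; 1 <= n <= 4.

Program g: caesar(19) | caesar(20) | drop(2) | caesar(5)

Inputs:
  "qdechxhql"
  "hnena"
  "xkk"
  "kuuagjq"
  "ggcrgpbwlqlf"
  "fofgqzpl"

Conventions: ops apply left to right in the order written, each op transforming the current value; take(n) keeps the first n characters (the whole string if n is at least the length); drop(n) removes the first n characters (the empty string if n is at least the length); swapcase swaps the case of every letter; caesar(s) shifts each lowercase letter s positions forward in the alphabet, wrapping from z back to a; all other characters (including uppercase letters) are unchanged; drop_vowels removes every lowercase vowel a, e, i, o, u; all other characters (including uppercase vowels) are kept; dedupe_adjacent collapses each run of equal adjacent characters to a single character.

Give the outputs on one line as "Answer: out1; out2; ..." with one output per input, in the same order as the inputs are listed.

Execution, op by op:
  "qdechxhql" -> "jwxvaqaje" -> "dqrpukudy" -> "rpukudy" -> "wuzpzid"
  "hnena" -> "agxgt" -> "uaran" -> "ran" -> "wfs"
  "xkk" -> "qdd" -> "kxx" -> "x" -> "c"
  "kuuagjq" -> "dnntzcj" -> "xhhntwd" -> "hntwd" -> "msybi"
  "ggcrgpbwlqlf" -> "zzvkziupejey" -> "ttpetcojydys" -> "petcojydys" -> "ujyhtodidx"
  "fofgqzpl" -> "yhyzjsie" -> "sbstdmcy" -> "stdmcy" -> "xyirhd"

"wuzpzid"; "wfs"; "c"; "msybi"; "ujyhtodidx"; "xyirhd"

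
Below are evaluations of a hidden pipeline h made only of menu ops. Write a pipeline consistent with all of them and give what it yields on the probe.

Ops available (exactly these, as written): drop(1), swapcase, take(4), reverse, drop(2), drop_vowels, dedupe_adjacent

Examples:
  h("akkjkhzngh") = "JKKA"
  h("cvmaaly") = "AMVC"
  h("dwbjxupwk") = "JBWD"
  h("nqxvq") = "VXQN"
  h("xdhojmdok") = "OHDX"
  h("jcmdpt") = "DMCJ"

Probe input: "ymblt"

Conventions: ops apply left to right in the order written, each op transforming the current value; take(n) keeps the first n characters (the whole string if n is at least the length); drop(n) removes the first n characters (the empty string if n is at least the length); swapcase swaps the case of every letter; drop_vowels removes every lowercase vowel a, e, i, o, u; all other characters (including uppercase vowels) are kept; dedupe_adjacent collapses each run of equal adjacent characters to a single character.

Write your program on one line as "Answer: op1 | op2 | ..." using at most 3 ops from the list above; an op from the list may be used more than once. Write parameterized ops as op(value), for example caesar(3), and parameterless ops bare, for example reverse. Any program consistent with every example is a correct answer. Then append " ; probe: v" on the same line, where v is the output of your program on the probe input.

take(4) | swapcase | reverse ; probe: "LBMY"

Check, running the answer program on each example:
  "akkjkhzngh" -> "akkj" -> "AKKJ" -> "JKKA"
  "cvmaaly" -> "cvma" -> "CVMA" -> "AMVC"
  "dwbjxupwk" -> "dwbj" -> "DWBJ" -> "JBWD"
  "nqxvq" -> "nqxv" -> "NQXV" -> "VXQN"
  "xdhojmdok" -> "xdho" -> "XDHO" -> "OHDX"
  "jcmdpt" -> "jcmd" -> "JCMD" -> "DMCJ"
  probe: "ymblt" -> "ymbl" -> "YMBL" -> "LBMY"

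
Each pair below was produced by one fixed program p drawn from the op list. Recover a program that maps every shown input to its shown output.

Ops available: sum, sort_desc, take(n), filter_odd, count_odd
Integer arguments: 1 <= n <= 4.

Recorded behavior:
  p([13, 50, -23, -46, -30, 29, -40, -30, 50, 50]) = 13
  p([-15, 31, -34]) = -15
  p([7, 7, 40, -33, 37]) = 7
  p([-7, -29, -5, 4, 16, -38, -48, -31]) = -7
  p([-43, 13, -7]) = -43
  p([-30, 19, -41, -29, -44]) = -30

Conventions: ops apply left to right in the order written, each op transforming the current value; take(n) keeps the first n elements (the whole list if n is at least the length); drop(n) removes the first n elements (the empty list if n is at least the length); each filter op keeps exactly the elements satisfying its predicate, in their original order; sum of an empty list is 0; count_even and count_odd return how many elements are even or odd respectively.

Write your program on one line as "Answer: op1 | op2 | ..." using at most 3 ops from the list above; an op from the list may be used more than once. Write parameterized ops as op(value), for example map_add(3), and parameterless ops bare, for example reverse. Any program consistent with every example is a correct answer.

take(1) | sum

Check, running the answer program on each example:
  [13, 50, -23, -46, -30, 29, -40, -30, 50, 50] -> [13] -> 13
  [-15, 31, -34] -> [-15] -> -15
  [7, 7, 40, -33, 37] -> [7] -> 7
  [-7, -29, -5, 4, 16, -38, -48, -31] -> [-7] -> -7
  [-43, 13, -7] -> [-43] -> -43
  [-30, 19, -41, -29, -44] -> [-30] -> -30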